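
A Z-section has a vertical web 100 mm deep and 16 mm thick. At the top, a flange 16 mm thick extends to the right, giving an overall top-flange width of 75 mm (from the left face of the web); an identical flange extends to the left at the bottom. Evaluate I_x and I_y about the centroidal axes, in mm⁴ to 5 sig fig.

Split into non-overlapping primitives; take the origin at the lower-left of the bounding box.
Web: 16 × 100, A = 1 600 mm², y = 50 mm, Ī = 1 333 333 mm⁴.
Top flange (beyond web): 59 × 16, A = 944 mm², y = 92 mm, Ī = 20138.67 mm⁴.
Bottom flange (beyond web): 59 × 16, A = 944 mm², y = 8 mm, Ī = 20138.67 mm⁴.
Centroid: ȳ = ΣA·y / ΣA = 50 mm.
Transfer each piece to the centroidal x-axis using Ī + A·d² with d = y − 50:
  web: d = 0 mm → contributes +1 333 333 mm⁴
  top flange (beyond web): d = 42 mm → contributes +1 685 355 mm⁴
  bottom flange (beyond web): d = -42 mm → contributes +1 685 355 mm⁴
Total I = 4 704 043 mm⁴.
For the y-axis: x̄ = 67 mm.
Repeating about the centroidal y-axis gives I_y = 3 236 811 mm⁴.

I_x ≈ 4.7040 × 10⁶ mm⁴, I_y ≈ 3.2368 × 10⁶ mm⁴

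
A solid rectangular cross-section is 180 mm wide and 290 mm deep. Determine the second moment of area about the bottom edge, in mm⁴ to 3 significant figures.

I_base ≈ 1.46 × 10⁹ mm⁴

The section: 180 × 290, A = 52 200 mm², y = 145 mm, Ī = 365 835 000 mm⁴.
Transfer it to a horizontal axis along the bottom face using Ī + A·d² with d = y − 0:
  the section: d = 145 mm → contributes +1 463 340 000 mm⁴
Total I = 1 463 340 000 mm⁴.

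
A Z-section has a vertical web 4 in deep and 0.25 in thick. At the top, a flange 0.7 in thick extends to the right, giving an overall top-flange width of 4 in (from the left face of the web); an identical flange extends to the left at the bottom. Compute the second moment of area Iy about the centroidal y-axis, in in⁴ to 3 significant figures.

Iy ≈ 27.2 in⁴

Split into non-overlapping primitives; take the origin at the lower-left of the bounding box.
Web: 0.25 × 4, A = 1 in², x = 3.875 in, Ī = 0.0052083 in⁴.
Top flange (beyond web): 3.75 × 0.7, A = 2.625 in², x = 5.875 in, Ī = 3.0762 in⁴.
Bottom flange (beyond web): 3.75 × 0.7, A = 2.625 in², x = 1.875 in, Ī = 3.0762 in⁴.
Centroid: x̄ = ΣA·x / ΣA = 3.875 in.
Transfer each piece to the centroidal y-axis using Ī + A·d² with d = x − 3.875:
  web: d = 0 in → contributes +0.0052083 in⁴
  top flange (beyond web): d = 2 in → contributes +13.576 in⁴
  bottom flange (beyond web): d = -2 in → contributes +13.576 in⁴
Total I = 27.158 in⁴.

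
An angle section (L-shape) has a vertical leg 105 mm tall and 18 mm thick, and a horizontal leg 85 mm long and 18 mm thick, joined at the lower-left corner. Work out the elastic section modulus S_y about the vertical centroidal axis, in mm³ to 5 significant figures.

S_y ≈ 3.0818 × 10⁴ mm³

Break the section into simple shapes (no overlaps), measuring from the bottom-left corner of the bounding box.
Vertical leg: 18 × 105, A = 1 890 mm², x = 9 mm, Ī = 51 030 mm⁴.
Horizontal leg (remainder): 67 × 18, A = 1 206 mm², x = 51.5 mm, Ī = 451144.5 mm⁴.
Centroid: x̄ = ΣA·x / ΣA = 25.55523 mm.
Transfer each piece to the vertical centroidal axis using Ī + A·d² with d = x − 25.55523:
  vertical leg: d = -16.55523 mm → contributes +569033.1 mm⁴
  horizontal leg (remainder): d = 25.94477 mm → contributes +1 262 940 mm⁴
Total I = 1 831 974 mm⁴.
Extreme fibre distance c = 59.44477 mm; S = I/c = 30818.08 mm³.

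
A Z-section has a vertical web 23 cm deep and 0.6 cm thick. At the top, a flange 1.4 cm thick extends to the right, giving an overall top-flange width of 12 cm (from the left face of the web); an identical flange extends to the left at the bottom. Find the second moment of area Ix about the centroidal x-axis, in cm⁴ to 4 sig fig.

Break the section into simple shapes (no overlaps), measuring from the bottom-left corner of the bounding box.
Web: 0.6 × 23, A = 13.8 cm², y = 11.5 cm, Ī = 608.35 cm⁴.
Top flange (beyond web): 11.4 × 1.4, A = 15.96 cm², y = 22.3 cm, Ī = 2.6068 cm⁴.
Bottom flange (beyond web): 11.4 × 1.4, A = 15.96 cm², y = 0.7 cm, Ī = 2.6068 cm⁴.
Centroid: ȳ = ΣA·y / ΣA = 11.5 cm.
Transfer each piece to the centroidal x-axis using Ī + A·d² with d = y − 11.5:
  web: d = 0 cm → contributes +608.35 cm⁴
  top flange (beyond web): d = 10.8 cm → contributes +1864.18 cm⁴
  bottom flange (beyond web): d = -10.8 cm → contributes +1864.18 cm⁴
Total I = 4336.71 cm⁴.

Ix ≈ 4337 cm⁴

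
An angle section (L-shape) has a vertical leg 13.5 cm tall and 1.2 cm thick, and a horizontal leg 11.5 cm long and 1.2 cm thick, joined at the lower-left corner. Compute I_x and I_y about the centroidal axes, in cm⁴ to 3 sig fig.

Split into non-overlapping primitives; take the origin at the lower-left of the bounding box.
Vertical leg: 1.2 × 13.5, A = 16.2 cm², y = 6.75 cm, Ī = 246.04 cm⁴.
Horizontal leg (remainder): 10.3 × 1.2, A = 12.36 cm², y = 0.6 cm, Ī = 1.4832 cm⁴.
Centroid: ȳ = ΣA·y / ΣA = 4.0884 cm.
Transfer each piece to the centroidal x-axis using Ī + A·d² with d = y − 4.0884:
  vertical leg: d = 2.6616 cm → contributes +360.8 cm⁴
  horizontal leg (remainder): d = -3.4884 cm → contributes +151.9 cm⁴
Total I = 512.69 cm⁴.
For the y-axis: x̄ = 3.0884 cm.
Repeating about the centroidal y-axis gives I_y = 343.02 cm⁴.

I_x ≈ 513 cm⁴, I_y ≈ 343 cm⁴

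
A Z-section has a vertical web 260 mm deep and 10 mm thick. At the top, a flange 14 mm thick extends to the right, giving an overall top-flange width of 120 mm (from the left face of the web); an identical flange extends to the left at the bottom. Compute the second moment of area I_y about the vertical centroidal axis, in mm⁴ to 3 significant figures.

I_y ≈ 1.42 × 10⁷ mm⁴

Treat the section as a set of non-overlapping primitives; coordinates are from the bounding-box lower-left.
Web: 10 × 260, A = 2 600 mm², x = 115 mm, Ī = 21 667 mm⁴.
Top flange (beyond web): 110 × 14, A = 1 540 mm², x = 175 mm, Ī = 1 552 833 mm⁴.
Bottom flange (beyond web): 110 × 14, A = 1 540 mm², x = 55 mm, Ī = 1 552 833 mm⁴.
Centroid: x̄ = ΣA·x / ΣA = 115 mm.
Transfer each piece to the vertical centroidal axis using Ī + A·d² with d = x − 115:
  web: d = 0 mm → contributes +21 667 mm⁴
  top flange (beyond web): d = 60 mm → contributes +7 096 833 mm⁴
  bottom flange (beyond web): d = -60 mm → contributes +7 096 833 mm⁴
Total I = 14 215 333 mm⁴.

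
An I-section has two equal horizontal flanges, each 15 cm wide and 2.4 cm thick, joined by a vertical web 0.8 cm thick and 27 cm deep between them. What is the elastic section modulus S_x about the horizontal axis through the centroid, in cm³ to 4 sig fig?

S_x ≈ 1063 cm³

Break the section into simple shapes (no overlaps), measuring from the bottom-left corner of the bounding box.
Bottom flange: 15 × 2.4, A = 36 cm², y = 1.2 cm, Ī = 17.28 cm⁴.
Web: 0.8 × 27, A = 21.6 cm², y = 15.9 cm, Ī = 1312.2 cm⁴.
Top flange: 15 × 2.4, A = 36 cm², y = 30.6 cm, Ī = 17.28 cm⁴.
By symmetry the centroid is at mid-height, ȳ = 15.9 cm.
Transfer each piece to the horizontal axis through the centroid using Ī + A·d² with d = y − 15.9:
  bottom flange: d = -14.7 cm → contributes +7796.52 cm⁴
  web: d = 0 cm → contributes +1312.2 cm⁴
  top flange: d = 14.7 cm → contributes +7796.52 cm⁴
Total I = 16905.2 cm⁴.
Extreme fibre distance c = 15.9 cm; S = I/c = 1063.22 cm³.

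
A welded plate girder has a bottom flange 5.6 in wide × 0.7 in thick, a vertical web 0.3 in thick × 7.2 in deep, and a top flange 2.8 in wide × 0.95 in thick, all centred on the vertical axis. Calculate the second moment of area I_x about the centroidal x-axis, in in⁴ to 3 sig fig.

I_x ≈ 113 in⁴

Decompose the section into non-overlapping parts with the origin at the bottom-left of its bounding rectangle.
Bottom plate: 5.6 × 0.7, A = 3.92 in², y = 0.35 in, Ī = 0.16007 in⁴.
Web plate: 0.3 × 7.2, A = 2.16 in², y = 4.3 in, Ī = 9.3312 in⁴.
Top plate: 2.8 × 0.95, A = 2.66 in², y = 8.375 in, Ī = 0.20005 in⁴.
Centroid: ȳ = ΣA·y / ΣA = 3.7686 in.
Transfer each piece to the centroidal x-axis using Ī + A·d² with d = y − 3.7686:
  bottom plate: d = -3.4186 in → contributes +45.972 in⁴
  web plate: d = 0.53141 in → contributes +9.9412 in⁴
  top plate: d = 4.6064 in → contributes +56.643 in⁴
Total I = 112.56 in⁴.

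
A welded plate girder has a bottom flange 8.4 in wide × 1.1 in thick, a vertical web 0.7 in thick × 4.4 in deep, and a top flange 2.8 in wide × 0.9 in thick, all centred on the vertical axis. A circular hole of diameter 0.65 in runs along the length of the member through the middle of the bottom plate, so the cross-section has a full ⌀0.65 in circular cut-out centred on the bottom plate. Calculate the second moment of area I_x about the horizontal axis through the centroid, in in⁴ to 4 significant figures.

I_x ≈ 69.24 in⁴

Break the section into simple shapes (no overlaps), measuring from the bottom-left corner of the bounding box.
Bottom plate: 8.4 × 1.1, A = 9.24 in², y = 0.55 in, Ī = 0.9317 in⁴.
Web plate: 0.7 × 4.4, A = 3.08 in², y = 3.3 in, Ī = 4.96907 in⁴.
Top plate: 2.8 × 0.9, A = 2.52 in², y = 5.95 in, Ī = 0.1701 in⁴.
Hole (subtracted): ⌀0.65, A = 0.331831 in², y = 0.55 in, Ī = 0.00876241 in⁴.
Centroid: ȳ = ΣA·y / ΣA = 2.07176 in.
Transfer each piece to the horizontal axis through the centroid using Ī + A·d² with d = y − 2.07176:
  bottom plate: d = -1.52176 in → contributes +22.3294 in⁴
  web plate: d = 1.22824 in → contributes +9.61545 in⁴
  top plate: d = 3.87824 in → contributes +38.0727 in⁴
  hole: d = -1.52176 in → contributes −0.777204 in⁴
Total I = 69.2403 in⁴.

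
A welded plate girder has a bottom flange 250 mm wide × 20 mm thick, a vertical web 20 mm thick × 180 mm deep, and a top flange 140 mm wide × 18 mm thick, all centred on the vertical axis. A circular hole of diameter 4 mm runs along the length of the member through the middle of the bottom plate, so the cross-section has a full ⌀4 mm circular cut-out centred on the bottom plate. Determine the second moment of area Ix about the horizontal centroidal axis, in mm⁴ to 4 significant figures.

Split into non-overlapping primitives; take the origin at the lower-left of the bounding box.
Bottom plate: 250 × 20, A = 5 000 mm², y = 10 mm, Ī = 166 667 mm⁴.
Web plate: 20 × 180, A = 3 600 mm², y = 110 mm, Ī = 9 720 000 mm⁴.
Top plate: 140 × 18, A = 2 520 mm², y = 209 mm, Ī = 68 040 mm⁴.
Hole (subtracted): ⌀4, A = 12.5664 mm², y = 10 mm, Ī = 12.5664 mm⁴.
Centroid: ȳ = ΣA·y / ΣA = 87.5589 mm.
Transfer each piece to the horizontal centroidal axis using Ī + A·d² with d = y − 87.5589:
  bottom plate: d = -77.5589 mm → contributes +30 243 558 mm⁴
  web plate: d = 22.4411 mm → contributes +11 532 976 mm⁴
  top plate: d = 121.441 mm → contributes +37 232 869 mm⁴
  hole: d = -77.5589 mm → contributes −75 604 mm⁴
Total I = 78 933 799 mm⁴.

Ix ≈ 7.893 × 10⁷ mm⁴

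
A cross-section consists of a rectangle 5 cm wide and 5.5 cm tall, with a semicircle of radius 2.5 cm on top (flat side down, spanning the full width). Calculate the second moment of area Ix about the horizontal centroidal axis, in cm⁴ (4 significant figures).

Split into non-overlapping primitives; take the origin at the lower-left of the bounding box.
Rectangular body: 5 × 5.5, A = 27.5 cm², y = 2.75 cm, Ī = 69.3229 cm⁴.
Semicircular cap: semicircle r = 2.5, A = 9.81748 cm², y = 6.56103 cm, Ī = 4.28738 cm⁴.
Centroid: ȳ = ΣA·y / ΣA = 3.75261 cm.
Transfer each piece to the horizontal centroidal axis using Ī + A·d² with d = y − 3.75261:
  rectangular body: d = -1.00261 cm → contributes +96.9664 cm⁴
  semicircular cap: d = 2.80843 cm → contributes +81.7204 cm⁴
Total I = 178.687 cm⁴.

Ix ≈ 178.7 cm⁴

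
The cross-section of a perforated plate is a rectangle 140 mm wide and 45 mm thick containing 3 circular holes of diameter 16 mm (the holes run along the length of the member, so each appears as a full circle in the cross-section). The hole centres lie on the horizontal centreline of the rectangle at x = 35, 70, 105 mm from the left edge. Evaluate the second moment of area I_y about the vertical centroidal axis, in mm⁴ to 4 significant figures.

I_y ≈ 9.788 × 10⁶ mm⁴

Treat the section as a set of non-overlapping primitives; coordinates are from the bounding-box lower-left.
Plate: 140 × 45, A = 6 300 mm², x = 70 mm, Ī = 10 290 000 mm⁴.
Hole 1 (subtracted): ⌀16, A = 201.062 mm², x = 35 mm, Ī = 3216.99 mm⁴.
Hole 2 (subtracted): ⌀16, A = 201.062 mm², x = 70 mm, Ī = 3216.99 mm⁴.
Hole 3 (subtracted): ⌀16, A = 201.062 mm², x = 105 mm, Ī = 3216.99 mm⁴.
By symmetry the centroid is at mid-width, x̄ = 70 mm.
Transfer each piece to the vertical centroidal axis using Ī + A·d² with d = x − 70:
  plate: d = 0 mm → contributes +10 290 000 mm⁴
  hole 1: d = -35 mm → contributes −249 518 mm⁴
  hole 2: d = 0 mm → contributes −3216.99 mm⁴
  hole 3: d = 35 mm → contributes −249 518 mm⁴
Total I = 9 787 747 mm⁴.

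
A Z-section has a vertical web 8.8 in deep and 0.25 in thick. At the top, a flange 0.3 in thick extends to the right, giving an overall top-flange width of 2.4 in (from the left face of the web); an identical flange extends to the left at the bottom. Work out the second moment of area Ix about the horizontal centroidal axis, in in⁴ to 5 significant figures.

Treat the section as a set of non-overlapping primitives; coordinates are from the bounding-box lower-left.
Web: 0.25 × 8.8, A = 2.2 in², y = 4.4 in, Ī = 14.19733 in⁴.
Top flange (beyond web): 2.15 × 0.3, A = 0.645 in², y = 8.65 in, Ī = 0.0048375 in⁴.
Bottom flange (beyond web): 2.15 × 0.3, A = 0.645 in², y = 0.15 in, Ī = 0.0048375 in⁴.
Centroid: ȳ = ΣA·y / ΣA = 4.4 in.
Transfer each piece to the horizontal centroidal axis using Ī + A·d² with d = y − 4.4:
  web: d = 0 in → contributes +14.19733 in⁴
  top flange (beyond web): d = 4.25 in → contributes +11.65515 in⁴
  bottom flange (beyond web): d = -4.25 in → contributes +11.65515 in⁴
Total I = 37.50763 in⁴.

Ix ≈ 37.508 in⁴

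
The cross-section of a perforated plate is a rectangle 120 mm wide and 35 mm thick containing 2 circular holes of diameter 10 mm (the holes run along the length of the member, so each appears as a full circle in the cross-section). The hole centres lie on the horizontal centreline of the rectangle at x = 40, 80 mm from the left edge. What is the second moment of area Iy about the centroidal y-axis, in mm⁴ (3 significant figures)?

Iy ≈ 4.98 × 10⁶ mm⁴

Split into non-overlapping primitives; take the origin at the lower-left of the bounding box.
Plate: 120 × 35, A = 4 200 mm², x = 60 mm, Ī = 5 040 000 mm⁴.
Hole 1 (subtracted): ⌀10, A = 78.54 mm², x = 40 mm, Ī = 490.87 mm⁴.
Hole 2 (subtracted): ⌀10, A = 78.54 mm², x = 80 mm, Ī = 490.87 mm⁴.
By symmetry the centroid is at mid-width, x̄ = 60 mm.
Transfer each piece to the centroidal y-axis using Ī + A·d² with d = x − 60:
  plate: d = 0 mm → contributes +5 040 000 mm⁴
  hole 1: d = -20 mm → contributes −31 907 mm⁴
  hole 2: d = 20 mm → contributes −31 907 mm⁴
Total I = 4 976 186 mm⁴.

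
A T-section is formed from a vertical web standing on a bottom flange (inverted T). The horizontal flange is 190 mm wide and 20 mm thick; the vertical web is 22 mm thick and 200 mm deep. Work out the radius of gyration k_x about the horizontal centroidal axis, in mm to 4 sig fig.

Treat the section as a set of non-overlapping primitives; coordinates are from the bounding-box lower-left.
Flange: 190 × 20, A = 3 800 mm², y = 10 mm, Ī = 126 667 mm⁴.
Web: 22 × 200, A = 4 400 mm², y = 120 mm, Ī = 14 666 667 mm⁴.
Centroid: ȳ = ΣA·y / ΣA = 69.0244 mm.
Transfer each piece to the horizontal centroidal axis using Ī + A·d² with d = y − 69.0244:
  flange: d = -59.0244 mm → contributes +13 365 406 mm⁴
  web: d = 50.9756 mm → contributes +26 100 123 mm⁴
Total I = 39 465 528 mm⁴.
Radius of gyration: k = √(I/A) = √(39 465 528 / 8 200) = 69.3748 mm.

k_x ≈ 69.37 mm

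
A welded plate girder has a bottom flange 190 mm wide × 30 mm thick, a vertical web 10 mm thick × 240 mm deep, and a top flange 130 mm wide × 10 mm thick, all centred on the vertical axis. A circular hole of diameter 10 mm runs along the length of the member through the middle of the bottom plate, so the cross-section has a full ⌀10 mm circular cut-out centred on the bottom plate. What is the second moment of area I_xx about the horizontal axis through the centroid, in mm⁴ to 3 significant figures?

I_xx ≈ 9.66 × 10⁷ mm⁴

Break the section into simple shapes (no overlaps), measuring from the bottom-left corner of the bounding box.
Bottom plate: 190 × 30, A = 5 700 mm², y = 15 mm, Ī = 427 500 mm⁴.
Web plate: 10 × 240, A = 2 400 mm², y = 150 mm, Ī = 11 520 000 mm⁴.
Top plate: 130 × 10, A = 1 300 mm², y = 275 mm, Ī = 10 833 mm⁴.
Hole (subtracted): ⌀10, A = 78.54 mm², y = 15 mm, Ī = 490.87 mm⁴.
Centroid: ȳ = ΣA·y / ΣA = 86.019 mm.
Transfer each piece to the horizontal axis through the centroid using Ī + A·d² with d = y − 86.019:
  bottom plate: d = -71.019 mm → contributes +29 176 513 mm⁴
  web plate: d = 63.981 mm → contributes +21 344 590 mm⁴
  top plate: d = 188.98 mm → contributes +46 438 838 mm⁴
  hole: d = -71.019 mm → contributes −396 621 mm⁴
Total I = 96 563 320 mm⁴.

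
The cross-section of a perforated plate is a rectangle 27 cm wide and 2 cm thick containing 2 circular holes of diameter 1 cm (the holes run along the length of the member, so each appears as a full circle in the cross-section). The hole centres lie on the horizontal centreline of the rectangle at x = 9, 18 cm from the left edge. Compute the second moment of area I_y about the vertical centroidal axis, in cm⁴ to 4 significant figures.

I_y ≈ 3249 cm⁴

Decompose the section into non-overlapping parts with the origin at the bottom-left of its bounding rectangle.
Plate: 27 × 2, A = 54 cm², x = 13.5 cm, Ī = 3280.5 cm⁴.
Hole 1 (subtracted): ⌀1, A = 0.785398 cm², x = 9 cm, Ī = 0.0490874 cm⁴.
Hole 2 (subtracted): ⌀1, A = 0.785398 cm², x = 18 cm, Ī = 0.0490874 cm⁴.
By symmetry the centroid is at mid-width, x̄ = 13.5 cm.
Transfer each piece to the vertical centroidal axis using Ī + A·d² with d = x − 13.5:
  plate: d = 0 cm → contributes +3280.5 cm⁴
  hole 1: d = -4.5 cm → contributes −15.9534 cm⁴
  hole 2: d = 4.5 cm → contributes −15.9534 cm⁴
Total I = 3248.59 cm⁴.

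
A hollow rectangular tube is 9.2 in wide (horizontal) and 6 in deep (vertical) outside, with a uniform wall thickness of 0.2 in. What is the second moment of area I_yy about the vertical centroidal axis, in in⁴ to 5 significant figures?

I_yy ≈ 71.324 in⁴

Treat the section as a set of non-overlapping primitives; coordinates are from the bounding-box lower-left.
Outer rectangle: 9.2 × 6, A = 55.2 in², x = 4.6 in, Ī = 389.344 in⁴.
Inner void (subtracted): 8.8 × 5.6, A = 49.28 in², x = 4.6 in, Ī = 318.0203 in⁴.
By symmetry the centroid is at mid-width, x̄ = 4.6 in.
All pieces are centred on the vertical centroidal axis, so I = ΣĪ (holes subtracted) = 71.32373 in⁴.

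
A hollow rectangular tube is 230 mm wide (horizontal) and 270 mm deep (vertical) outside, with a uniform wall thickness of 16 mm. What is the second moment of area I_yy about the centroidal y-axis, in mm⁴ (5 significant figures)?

I_yy ≈ 1.1980 × 10⁸ mm⁴

Decompose the section into non-overlapping parts with the origin at the bottom-left of its bounding rectangle.
Outer rectangle: 230 × 270, A = 62 100 mm², x = 115 mm, Ī = 273 757 500 mm⁴.
Inner void (subtracted): 198 × 238, A = 47 124 mm², x = 115 mm, Ī = 153 954 108 mm⁴.
By symmetry the centroid is at mid-width, x̄ = 115 mm.
All pieces are centred on the centroidal y-axis, so I = ΣĪ (holes subtracted) = 119 803 392 mm⁴.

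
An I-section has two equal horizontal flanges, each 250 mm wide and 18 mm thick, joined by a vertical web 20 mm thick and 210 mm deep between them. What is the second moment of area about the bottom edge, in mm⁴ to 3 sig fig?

I_base ≈ 3.32 × 10⁸ mm⁴

Treat the section as a set of non-overlapping primitives; coordinates are from the bounding-box lower-left.
Bottom flange: 250 × 18, A = 4 500 mm², y = 9 mm, Ī = 121 500 mm⁴.
Web: 20 × 210, A = 4 200 mm², y = 123 mm, Ī = 15 435 000 mm⁴.
Top flange: 250 × 18, A = 4 500 mm², y = 237 mm, Ī = 121 500 mm⁴.
Transfer each piece to the bottom edge using Ī + A·d² with d = y − 0:
  bottom flange: d = 9 mm → contributes +486 000 mm⁴
  web: d = 123 mm → contributes +78 976 800 mm⁴
  top flange: d = 237 mm → contributes +252 882 000 mm⁴
Total I = 332 344 800 mm⁴.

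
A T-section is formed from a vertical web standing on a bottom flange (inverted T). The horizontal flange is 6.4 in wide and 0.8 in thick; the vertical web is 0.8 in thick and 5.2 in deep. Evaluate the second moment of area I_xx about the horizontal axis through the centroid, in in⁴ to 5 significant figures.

Decompose the section into non-overlapping parts with the origin at the bottom-left of its bounding rectangle.
Flange: 6.4 × 0.8, A = 5.12 in², y = 0.4 in, Ī = 0.2730667 in⁴.
Web: 0.8 × 5.2, A = 4.16 in², y = 3.4 in, Ī = 9.373867 in⁴.
Centroid: ȳ = ΣA·y / ΣA = 1.744828 in.
Transfer each piece to the horizontal axis through the centroid using Ī + A·d² with d = y − 1.744828:
  flange: d = -1.344828 in → contributes +9.5329 in⁴
  web: d = 1.655172 in → contributes +20.77058 in⁴
Total I = 30.30349 in⁴.

I_xx ≈ 30.303 in⁴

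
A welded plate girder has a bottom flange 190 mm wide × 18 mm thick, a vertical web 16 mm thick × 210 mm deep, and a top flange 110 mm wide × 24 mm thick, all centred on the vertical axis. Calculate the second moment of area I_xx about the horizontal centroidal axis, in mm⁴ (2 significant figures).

I_xx ≈ 9.2 × 10⁷ mm⁴

Split into non-overlapping primitives; take the origin at the lower-left of the bounding box.
Bottom plate: 190 × 18, A = 3 420 mm², y = 9 mm, Ī = 92 340 mm⁴.
Web plate: 16 × 210, A = 3 360 mm², y = 123 mm, Ī = 12 348 000 mm⁴.
Top plate: 110 × 24, A = 2 640 mm², y = 240 mm, Ī = 126 720 mm⁴.
Centroid: ȳ = ΣA·y / ΣA = 114.4 mm.
Transfer each piece to the horizontal centroidal axis using Ī + A·d² with d = y − 114.4:
  bottom plate: d = -105.4 mm → contributes +38 086 586 mm⁴
  web plate: d = 8.599 mm → contributes +12 596 432 mm⁴
  top plate: d = 125.6 mm → contributes +41 772 826 mm⁴
Total I = 92 455 843 mm⁴.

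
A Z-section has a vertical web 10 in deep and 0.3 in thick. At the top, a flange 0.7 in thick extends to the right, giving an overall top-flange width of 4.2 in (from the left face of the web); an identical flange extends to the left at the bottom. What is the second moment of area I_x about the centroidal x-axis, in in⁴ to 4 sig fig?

Treat the section as a set of non-overlapping primitives; coordinates are from the bounding-box lower-left.
Web: 0.3 × 10, A = 3 in², y = 5 in, Ī = 25 in⁴.
Top flange (beyond web): 3.9 × 0.7, A = 2.73 in², y = 9.65 in, Ī = 0.111475 in⁴.
Bottom flange (beyond web): 3.9 × 0.7, A = 2.73 in², y = 0.35 in, Ī = 0.111475 in⁴.
Centroid: ȳ = ΣA·y / ΣA = 5 in.
Transfer each piece to the centroidal x-axis using Ī + A·d² with d = y − 5:
  web: d = 0 in → contributes +25 in⁴
  top flange (beyond web): d = 4.65 in → contributes +59.1409 in⁴
  bottom flange (beyond web): d = -4.65 in → contributes +59.1409 in⁴
Total I = 143.282 in⁴.

I_x ≈ 143.3 in⁴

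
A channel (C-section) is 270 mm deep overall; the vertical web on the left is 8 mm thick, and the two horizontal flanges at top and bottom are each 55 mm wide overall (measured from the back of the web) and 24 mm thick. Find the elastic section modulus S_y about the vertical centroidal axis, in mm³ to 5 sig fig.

S_y ≈ 3.4135 × 10⁴ mm³

Treat the section as a set of non-overlapping primitives; coordinates are from the bounding-box lower-left.
Web: 8 × 270, A = 2 160 mm², x = 4 mm, Ī = 11 520 mm⁴.
Top flange (beyond web): 47 × 24, A = 1 128 mm², x = 31.5 mm, Ī = 207 646 mm⁴.
Bottom flange (beyond web): 47 × 24, A = 1 128 mm², x = 31.5 mm, Ī = 207 646 mm⁴.
Centroid: x̄ = ΣA·x / ΣA = 18.04891 mm.
Transfer each piece to the vertical centroidal axis using Ī + A·d² with d = x − 18.04891:
  web: d = -14.04891 mm → contributes +437843.4 mm⁴
  top flange (beyond web): d = 13.45109 mm → contributes +411 737 mm⁴
  bottom flange (beyond web): d = 13.45109 mm → contributes +411 737 mm⁴
Total I = 1 261 317 mm⁴.
Extreme fibre distance c = 36.95109 mm; S = I/c = 34134.79 mm³.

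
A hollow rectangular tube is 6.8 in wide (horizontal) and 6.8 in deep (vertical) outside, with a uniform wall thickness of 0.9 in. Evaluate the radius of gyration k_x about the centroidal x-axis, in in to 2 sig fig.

k_x ≈ 2.4 in

Break the section into simple shapes (no overlaps), measuring from the bottom-left corner of the bounding box.
Outer rectangle: 6.8 × 6.8, A = 46.24 in², y = 3.4 in, Ī = 178.2 in⁴.
Inner void (subtracted): 5 × 5, A = 25 in², y = 3.4 in, Ī = 52.08 in⁴.
By symmetry the centroid is at mid-height, ȳ = 3.4 in.
All pieces are centred on the centroidal x-axis, so I = ΣĪ (holes subtracted) = 126.1 in⁴.
Radius of gyration: k = √(I/A) = √(126.1 / 21.24) = 2.437 in.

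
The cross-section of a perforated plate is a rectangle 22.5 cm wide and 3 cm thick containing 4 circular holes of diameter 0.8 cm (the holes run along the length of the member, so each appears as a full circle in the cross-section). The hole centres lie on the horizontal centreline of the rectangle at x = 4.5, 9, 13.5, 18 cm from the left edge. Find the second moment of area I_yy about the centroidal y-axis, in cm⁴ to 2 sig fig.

I_yy ≈ 2800 cm⁴

Split into non-overlapping primitives; take the origin at the lower-left of the bounding box.
Plate: 22.5 × 3, A = 67.5 cm², x = 11.25 cm, Ī = 2 848 cm⁴.
Hole 1 (subtracted): ⌀0.8, A = 0.5027 cm², x = 4.5 cm, Ī = 0.02011 cm⁴.
Hole 2 (subtracted): ⌀0.8, A = 0.5027 cm², x = 9 cm, Ī = 0.02011 cm⁴.
Hole 3 (subtracted): ⌀0.8, A = 0.5027 cm², x = 13.5 cm, Ī = 0.02011 cm⁴.
Hole 4 (subtracted): ⌀0.8, A = 0.5027 cm², x = 18 cm, Ī = 0.02011 cm⁴.
By symmetry the centroid is at mid-width, x̄ = 11.25 cm.
Transfer each piece to the centroidal y-axis using Ī + A·d² with d = x − 11.25:
  plate: d = 0 cm → contributes +2 848 cm⁴
  hole 1: d = -6.75 cm → contributes −22.92 cm⁴
  hole 2: d = -2.25 cm → contributes −2.565 cm⁴
  hole 3: d = 2.25 cm → contributes −2.565 cm⁴
  hole 4: d = 6.75 cm → contributes −22.92 cm⁴
Total I = 2 797 cm⁴.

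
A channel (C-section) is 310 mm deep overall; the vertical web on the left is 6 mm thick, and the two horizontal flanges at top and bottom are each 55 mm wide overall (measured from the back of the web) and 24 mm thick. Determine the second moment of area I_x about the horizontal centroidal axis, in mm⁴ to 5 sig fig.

Treat the section as a set of non-overlapping primitives; coordinates are from the bounding-box lower-left.
Web: 6 × 310, A = 1 860 mm², y = 155 mm, Ī = 14 895 500 mm⁴.
Top flange (beyond web): 49 × 24, A = 1 176 mm², y = 298 mm, Ī = 56 448 mm⁴.
Bottom flange (beyond web): 49 × 24, A = 1 176 mm², y = 12 mm, Ī = 56 448 mm⁴.
By symmetry the centroid is at mid-height, ȳ = 155 mm.
Transfer each piece to the horizontal centroidal axis using Ī + A·d² with d = y − 155:
  web: d = 0 mm → contributes +14 895 500 mm⁴
  top flange (beyond web): d = 143 mm → contributes +24 104 472 mm⁴
  bottom flange (beyond web): d = -143 mm → contributes +24 104 472 mm⁴
Total I = 63 104 444 mm⁴.

I_x ≈ 6.3104 × 10⁷ mm⁴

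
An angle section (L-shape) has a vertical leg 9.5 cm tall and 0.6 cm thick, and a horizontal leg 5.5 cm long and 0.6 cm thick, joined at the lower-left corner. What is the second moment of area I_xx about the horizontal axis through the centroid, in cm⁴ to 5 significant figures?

I_xx ≈ 81.366 cm⁴

Treat the section as a set of non-overlapping primitives; coordinates are from the bounding-box lower-left.
Vertical leg: 0.6 × 9.5, A = 5.7 cm², y = 4.75 cm, Ī = 42.86875 cm⁴.
Horizontal leg (remainder): 4.9 × 0.6, A = 2.94 cm², y = 0.3 cm, Ī = 0.0882 cm⁴.
Centroid: ȳ = ΣA·y / ΣA = 3.235764 cm.
Transfer each piece to the horizontal axis through the centroid using Ī + A·d² with d = y − 3.235764:
  vertical leg: d = 1.514236 cm → contributes +55.93834 cm⁴
  horizontal leg (remainder): d = -2.935764 cm → contributes +25.42721 cm⁴
Total I = 81.36555 cm⁴.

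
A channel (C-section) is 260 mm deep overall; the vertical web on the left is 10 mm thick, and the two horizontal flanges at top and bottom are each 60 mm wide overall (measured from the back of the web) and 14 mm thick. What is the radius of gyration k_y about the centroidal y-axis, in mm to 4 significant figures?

Treat the section as a set of non-overlapping primitives; coordinates are from the bounding-box lower-left.
Web: 10 × 260, A = 2 600 mm², x = 5 mm, Ī = 21666.7 mm⁴.
Top flange (beyond web): 50 × 14, A = 700 mm², x = 35 mm, Ī = 145 833 mm⁴.
Bottom flange (beyond web): 50 × 14, A = 700 mm², x = 35 mm, Ī = 145 833 mm⁴.
Centroid: x̄ = ΣA·x / ΣA = 15.5 mm.
Transfer each piece to the centroidal y-axis using Ī + A·d² with d = x − 15.5:
  web: d = -10.5 mm → contributes +308 317 mm⁴
  top flange (beyond web): d = 19.5 mm → contributes +412 008 mm⁴
  bottom flange (beyond web): d = 19.5 mm → contributes +412 008 mm⁴
Total I = 1 132 333 mm⁴.
Radius of gyration: k = √(I/A) = √(1 132 333 / 4 000) = 16.8251 mm.

k_y ≈ 16.83 mm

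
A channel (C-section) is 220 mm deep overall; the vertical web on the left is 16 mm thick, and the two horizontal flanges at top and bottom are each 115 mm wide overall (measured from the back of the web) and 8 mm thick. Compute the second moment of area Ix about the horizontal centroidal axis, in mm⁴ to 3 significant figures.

Ix ≈ 3.20 × 10⁷ mm⁴

Treat the section as a set of non-overlapping primitives; coordinates are from the bounding-box lower-left.
Web: 16 × 220, A = 3 520 mm², y = 110 mm, Ī = 14 197 333 mm⁴.
Top flange (beyond web): 99 × 8, A = 792 mm², y = 216 mm, Ī = 4 224 mm⁴.
Bottom flange (beyond web): 99 × 8, A = 792 mm², y = 4 mm, Ī = 4 224 mm⁴.
By symmetry the centroid is at mid-height, ȳ = 110 mm.
Transfer each piece to the horizontal centroidal axis using Ī + A·d² with d = y − 110:
  web: d = 0 mm → contributes +14 197 333 mm⁴
  top flange (beyond web): d = 106 mm → contributes +8 903 136 mm⁴
  bottom flange (beyond web): d = -106 mm → contributes +8 903 136 mm⁴
Total I = 32 003 605 mm⁴.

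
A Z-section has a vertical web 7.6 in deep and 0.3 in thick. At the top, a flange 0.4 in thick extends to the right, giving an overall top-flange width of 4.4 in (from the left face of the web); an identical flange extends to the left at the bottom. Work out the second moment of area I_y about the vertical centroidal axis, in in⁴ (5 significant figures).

I_y ≈ 20.487 in⁴

Decompose the section into non-overlapping parts with the origin at the bottom-left of its bounding rectangle.
Web: 0.3 × 7.6, A = 2.28 in², x = 4.25 in, Ī = 0.0171 in⁴.
Top flange (beyond web): 4.1 × 0.4, A = 1.64 in², x = 6.45 in, Ī = 2.297367 in⁴.
Bottom flange (beyond web): 4.1 × 0.4, A = 1.64 in², x = 2.05 in, Ī = 2.297367 in⁴.
Centroid: x̄ = ΣA·x / ΣA = 4.25 in.
Transfer each piece to the vertical centroidal axis using Ī + A·d² with d = x − 4.25:
  web: d = 0 in → contributes +0.0171 in⁴
  top flange (beyond web): d = 2.2 in → contributes +10.23497 in⁴
  bottom flange (beyond web): d = -2.2 in → contributes +10.23497 in⁴
Total I = 20.48703 in⁴.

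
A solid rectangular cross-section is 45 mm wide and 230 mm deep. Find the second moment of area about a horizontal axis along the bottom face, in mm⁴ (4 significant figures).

I_base ≈ 1.825 × 10⁸ mm⁴

The section: 45 × 230, A = 10 350 mm², y = 115 mm, Ī = 45 626 250 mm⁴.
Transfer it to a horizontal axis along the bottom face using Ī + A·d² with d = y − 0:
  the section: d = 115 mm → contributes +182 505 000 mm⁴
Total I = 182 505 000 mm⁴.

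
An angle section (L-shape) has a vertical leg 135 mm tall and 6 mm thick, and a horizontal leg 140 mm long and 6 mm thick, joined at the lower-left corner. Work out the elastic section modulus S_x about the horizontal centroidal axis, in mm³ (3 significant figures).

S_x ≈ 2.92 × 10⁴ mm³

Decompose the section into non-overlapping parts with the origin at the bottom-left of its bounding rectangle.
Vertical leg: 6 × 135, A = 810 mm², y = 67.5 mm, Ī = 1 230 188 mm⁴.
Horizontal leg (remainder): 134 × 6, A = 804 mm², y = 3 mm, Ī = 2 412 mm⁴.
Centroid: ȳ = ΣA·y / ΣA = 35.37 mm.
Transfer each piece to the horizontal centroidal axis using Ī + A·d² with d = y − 35.37:
  vertical leg: d = 32.13 mm → contributes +2 066 386 mm⁴
  horizontal leg (remainder): d = -32.37 mm → contributes +844 851 mm⁴
Total I = 2 911 237 mm⁴.
Extreme fibre distance c = 99.63 mm; S = I/c = 29 220 mm³.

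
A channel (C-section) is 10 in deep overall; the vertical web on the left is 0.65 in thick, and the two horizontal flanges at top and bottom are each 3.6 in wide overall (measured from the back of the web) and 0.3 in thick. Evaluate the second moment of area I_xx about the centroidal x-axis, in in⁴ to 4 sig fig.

I_xx ≈ 95.81 in⁴

Decompose the section into non-overlapping parts with the origin at the bottom-left of its bounding rectangle.
Web: 0.65 × 10, A = 6.5 in², y = 5 in, Ī = 54.1667 in⁴.
Top flange (beyond web): 2.95 × 0.3, A = 0.885 in², y = 9.85 in, Ī = 0.0066375 in⁴.
Bottom flange (beyond web): 2.95 × 0.3, A = 0.885 in², y = 0.15 in, Ī = 0.0066375 in⁴.
By symmetry the centroid is at mid-height, ȳ = 5 in.
Transfer each piece to the centroidal x-axis using Ī + A·d² with d = y − 5:
  web: d = 0 in → contributes +54.1667 in⁴
  top flange (beyond web): d = 4.85 in → contributes +20.8241 in⁴
  bottom flange (beyond web): d = -4.85 in → contributes +20.8241 in⁴
Total I = 95.8148 in⁴.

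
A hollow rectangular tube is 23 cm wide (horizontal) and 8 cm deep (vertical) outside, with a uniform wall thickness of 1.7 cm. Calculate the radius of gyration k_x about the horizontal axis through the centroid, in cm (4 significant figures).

k_x ≈ 2.960 cm

Break the section into simple shapes (no overlaps), measuring from the bottom-left corner of the bounding box.
Outer rectangle: 23 × 8, A = 184 cm², y = 4 cm, Ī = 981.333 cm⁴.
Inner void (subtracted): 19.6 × 4.6, A = 90.16 cm², y = 4 cm, Ī = 158.982 cm⁴.
By symmetry the centroid is at mid-height, ȳ = 4 cm.
All pieces are centred on the horizontal axis through the centroid, so I = ΣĪ (holes subtracted) = 822.351 cm⁴.
Radius of gyration: k = √(I/A) = √(822.351 / 93.84) = 2.96029 cm.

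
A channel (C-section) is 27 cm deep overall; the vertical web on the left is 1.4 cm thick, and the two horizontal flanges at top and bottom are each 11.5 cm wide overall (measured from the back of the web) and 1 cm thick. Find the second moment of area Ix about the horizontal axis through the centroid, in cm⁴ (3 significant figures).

Ix ≈ 5710 cm⁴

Split into non-overlapping primitives; take the origin at the lower-left of the bounding box.
Web: 1.4 × 27, A = 37.8 cm², y = 13.5 cm, Ī = 2296.4 cm⁴.
Top flange (beyond web): 10.1 × 1, A = 10.1 cm², y = 26.5 cm, Ī = 0.84167 cm⁴.
Bottom flange (beyond web): 10.1 × 1, A = 10.1 cm², y = 0.5 cm, Ī = 0.84167 cm⁴.
By symmetry the centroid is at mid-height, ȳ = 13.5 cm.
Transfer each piece to the horizontal axis through the centroid using Ī + A·d² with d = y − 13.5:
  web: d = 0 cm → contributes +2296.4 cm⁴
  top flange (beyond web): d = 13 cm → contributes +1707.7 cm⁴
  bottom flange (beyond web): d = -13 cm → contributes +1707.7 cm⁴
Total I = 5711.8 cm⁴.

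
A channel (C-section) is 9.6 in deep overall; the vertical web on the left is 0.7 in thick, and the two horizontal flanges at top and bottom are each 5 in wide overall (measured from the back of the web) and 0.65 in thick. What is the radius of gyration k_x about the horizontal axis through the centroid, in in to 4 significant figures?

Split into non-overlapping primitives; take the origin at the lower-left of the bounding box.
Web: 0.7 × 9.6, A = 6.72 in², y = 4.8 in, Ī = 51.6096 in⁴.
Top flange (beyond web): 4.3 × 0.65, A = 2.795 in², y = 9.275 in, Ī = 0.0984073 in⁴.
Bottom flange (beyond web): 4.3 × 0.65, A = 2.795 in², y = 0.325 in, Ī = 0.0984073 in⁴.
By symmetry the centroid is at mid-height, ȳ = 4.8 in.
Transfer each piece to the horizontal axis through the centroid using Ī + A·d² with d = y − 4.8:
  web: d = 0 in → contributes +51.6096 in⁴
  top flange (beyond web): d = 4.475 in → contributes +56.07 in⁴
  bottom flange (beyond web): d = -4.475 in → contributes +56.07 in⁴
Total I = 163.75 in⁴.
Radius of gyration: k = √(I/A) = √(163.75 / 12.31) = 3.64721 in.

k_x ≈ 3.647 in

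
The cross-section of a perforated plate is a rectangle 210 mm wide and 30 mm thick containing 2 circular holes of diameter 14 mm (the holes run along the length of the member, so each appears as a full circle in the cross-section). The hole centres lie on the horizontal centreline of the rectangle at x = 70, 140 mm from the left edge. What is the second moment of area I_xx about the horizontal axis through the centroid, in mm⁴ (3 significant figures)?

I_xx ≈ 4.69 × 10⁵ mm⁴

Treat the section as a set of non-overlapping primitives; coordinates are from the bounding-box lower-left.
Plate: 210 × 30, A = 6 300 mm², y = 15 mm, Ī = 472 500 mm⁴.
Hole 1 (subtracted): ⌀14, A = 153.94 mm², y = 15 mm, Ī = 1885.7 mm⁴.
Hole 2 (subtracted): ⌀14, A = 153.94 mm², y = 15 mm, Ī = 1885.7 mm⁴.
By symmetry the centroid is at mid-height, ȳ = 15 mm.
All pieces are centred on the horizontal axis through the centroid, so I = ΣĪ (holes subtracted) = 468 729 mm⁴.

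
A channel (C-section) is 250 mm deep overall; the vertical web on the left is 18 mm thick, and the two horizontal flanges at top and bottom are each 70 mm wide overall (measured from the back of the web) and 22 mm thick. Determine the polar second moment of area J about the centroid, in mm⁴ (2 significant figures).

Treat the section as a set of non-overlapping primitives; coordinates are from the bounding-box lower-left.
Web: 18 × 250, A = 4 500 mm², y = 125 mm, Ī = 23 437 500 mm⁴.
Top flange (beyond web): 52 × 22, A = 1 144 mm², y = 239 mm, Ī = 46 141 mm⁴.
Bottom flange (beyond web): 52 × 22, A = 1 144 mm², y = 11 mm, Ī = 46 141 mm⁴.
By symmetry the centroid is at mid-height, ȳ = 125 mm.
Transfer each piece to the centroidal x-axis using Ī + A·d² with d = y − 125:
  web: d = 0 mm → contributes +23 437 500 mm⁴
  top flange (beyond web): d = 114 mm → contributes +14 913 565 mm⁴
  bottom flange (beyond web): d = -114 mm → contributes +14 913 565 mm⁴
Total I = 53 264 631 mm⁴.
For the y-axis: x̄ = 20.8 mm.
Repeating about the centroidal y-axis gives I_y = 2 495 136 mm⁴.
Polar second moment: J = I_x + I_y = 55 759 766 mm⁴.

J ≈ 5.6 × 10⁷ mm⁴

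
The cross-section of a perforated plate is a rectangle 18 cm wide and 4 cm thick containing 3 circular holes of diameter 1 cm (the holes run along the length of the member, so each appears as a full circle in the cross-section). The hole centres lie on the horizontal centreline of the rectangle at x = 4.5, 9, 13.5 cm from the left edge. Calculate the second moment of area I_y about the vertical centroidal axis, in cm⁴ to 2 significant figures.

I_y ≈ 1900 cm⁴

Decompose the section into non-overlapping parts with the origin at the bottom-left of its bounding rectangle.
Plate: 18 × 4, A = 72 cm², x = 9 cm, Ī = 1 944 cm⁴.
Hole 1 (subtracted): ⌀1, A = 0.7854 cm², x = 4.5 cm, Ī = 0.04909 cm⁴.
Hole 2 (subtracted): ⌀1, A = 0.7854 cm², x = 9 cm, Ī = 0.04909 cm⁴.
Hole 3 (subtracted): ⌀1, A = 0.7854 cm², x = 13.5 cm, Ī = 0.04909 cm⁴.
By symmetry the centroid is at mid-width, x̄ = 9 cm.
Transfer each piece to the vertical centroidal axis using Ī + A·d² with d = x − 9:
  plate: d = 0 cm → contributes +1 944 cm⁴
  hole 1: d = -4.5 cm → contributes −15.95 cm⁴
  hole 2: d = 0 cm → contributes −0.04909 cm⁴
  hole 3: d = 4.5 cm → contributes −15.95 cm⁴
Total I = 1 912 cm⁴.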